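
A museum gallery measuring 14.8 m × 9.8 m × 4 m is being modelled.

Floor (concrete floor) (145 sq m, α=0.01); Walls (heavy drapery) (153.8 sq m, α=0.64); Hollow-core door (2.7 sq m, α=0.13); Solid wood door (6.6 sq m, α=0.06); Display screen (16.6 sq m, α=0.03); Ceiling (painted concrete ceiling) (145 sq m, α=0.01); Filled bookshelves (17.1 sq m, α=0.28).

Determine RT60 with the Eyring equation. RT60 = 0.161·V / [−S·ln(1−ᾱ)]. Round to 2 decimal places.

0.77 s

S = Σ Sᵢ = 486.8 sq m.
Absorption A = 145·0.01 + 153.8·0.64 + 2.7·0.13 + 6.6·0.06 + 16.6·0.03 + 145·0.01 + 17.1·0.28 = 107.365 sabins.
ᾱ = 107.365 / 486.8 = 0.2206.
Eyring denominator: −S ln(1−ᾱ) = 121.326.
V = 14.8 × 9.8 × 4 = 580.16 m³.
T = 0.161·V/[−S·ln(1−ᾱ)] = 0.161·580.16/121.326 = 0.77 s.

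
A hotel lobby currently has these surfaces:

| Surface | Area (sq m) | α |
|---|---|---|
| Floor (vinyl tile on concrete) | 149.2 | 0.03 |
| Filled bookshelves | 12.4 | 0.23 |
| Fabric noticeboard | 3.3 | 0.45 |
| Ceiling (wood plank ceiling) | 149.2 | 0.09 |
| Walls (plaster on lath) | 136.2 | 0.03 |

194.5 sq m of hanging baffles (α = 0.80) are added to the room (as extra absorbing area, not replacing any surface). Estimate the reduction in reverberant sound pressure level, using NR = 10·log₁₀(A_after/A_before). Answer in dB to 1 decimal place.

A_before = Σ Sᵢαᵢ = 149.2*0.03 + 12.4*0.23 + 3.3*0.45 + 149.2*0.09 + 136.2*0.03 = 26.327 sabins.
Added absorption = 194.5 × 0.80 = 155.600 sabins.
A_after = 26.327 + 155.600 = 181.927 sabins.
Reduction = 10 log₁₀(A_after/A_before) = 10 log₁₀(6.9103) = 8.4 dB.

8.4 dB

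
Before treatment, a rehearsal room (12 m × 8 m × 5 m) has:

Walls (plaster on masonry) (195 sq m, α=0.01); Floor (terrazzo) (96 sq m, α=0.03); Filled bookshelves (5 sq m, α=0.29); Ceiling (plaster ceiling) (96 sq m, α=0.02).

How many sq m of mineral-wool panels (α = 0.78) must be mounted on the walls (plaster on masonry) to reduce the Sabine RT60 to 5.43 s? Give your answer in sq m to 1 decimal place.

Equivalent absorption area: A₁ = 195×0.01 + 96×0.03 + 5×0.29 + 96×0.02 = 8.200 sq m.
V = 480 m³. Target absorption A₂ = 0.161 × 480 / 5.43 = 14.232 sabins.
ΔA needed = 14.232 − 8.200 = 6.032 sabins.
Net gain per sq m: Δα = 0.78 − 0.01 = 0.77.
Area = ΔA/Δα = 6.032/0.77 = 7.8 sq m.

7.8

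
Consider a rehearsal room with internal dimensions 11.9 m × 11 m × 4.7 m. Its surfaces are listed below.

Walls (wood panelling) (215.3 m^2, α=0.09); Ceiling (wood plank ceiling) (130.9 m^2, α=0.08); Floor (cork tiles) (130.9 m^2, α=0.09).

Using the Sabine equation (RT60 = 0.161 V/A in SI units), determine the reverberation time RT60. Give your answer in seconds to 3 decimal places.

Equivalent absorption area: A = 215.3×0.09 + 130.9×0.08 + 130.9×0.09 = 41.630 m^2.
Volume V = 11.9 × 11 × 4.7 = 615.23 m³.
RT60 = 0.161 · V / A = 0.161 × 615.23 / 41.630 = 2.379 s.

2.379 seconds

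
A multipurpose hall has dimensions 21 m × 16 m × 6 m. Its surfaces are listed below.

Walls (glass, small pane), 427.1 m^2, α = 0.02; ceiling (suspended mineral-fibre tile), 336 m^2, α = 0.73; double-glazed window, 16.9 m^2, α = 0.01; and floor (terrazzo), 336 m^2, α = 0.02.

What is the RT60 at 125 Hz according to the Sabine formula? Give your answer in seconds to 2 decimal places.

Total absorption A = 427.1*0.02 + 336*0.73 + 16.9*0.01 + 336*0.02
  = 8.542 + 245.280 + 0.169 + 6.720 = 260.711 m^2 sabins.
Room volume: 2016 m³.
Sabine: RT60 = 0.161 × 2016 / 260.711 = 1.24 s.

1.24 seconds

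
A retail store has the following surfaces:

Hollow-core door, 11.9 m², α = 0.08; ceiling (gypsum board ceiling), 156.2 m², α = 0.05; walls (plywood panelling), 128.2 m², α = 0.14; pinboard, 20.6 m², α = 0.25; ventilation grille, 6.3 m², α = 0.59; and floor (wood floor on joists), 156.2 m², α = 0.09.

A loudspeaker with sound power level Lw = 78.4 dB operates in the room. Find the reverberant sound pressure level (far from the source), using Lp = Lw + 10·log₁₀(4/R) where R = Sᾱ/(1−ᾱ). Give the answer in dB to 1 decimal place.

Σ(Sᵢαᵢ) = 11.9·0.08 + 156.2·0.05 + 128.2·0.14 + 20.6·0.25 + 6.3·0.59 + 156.2·0.09 = 49.635; total area S = 479.4 m².
ᾱ = 49.635/479.4 = 0.1035; R = Sᾱ/(1−ᾱ) = 49.635/(1−0.1035) = 55.365 m².
Lp = Lw + 10 log₁₀(4/R) = 78.4 -11.41 = 67.0 dB.

67.0 dB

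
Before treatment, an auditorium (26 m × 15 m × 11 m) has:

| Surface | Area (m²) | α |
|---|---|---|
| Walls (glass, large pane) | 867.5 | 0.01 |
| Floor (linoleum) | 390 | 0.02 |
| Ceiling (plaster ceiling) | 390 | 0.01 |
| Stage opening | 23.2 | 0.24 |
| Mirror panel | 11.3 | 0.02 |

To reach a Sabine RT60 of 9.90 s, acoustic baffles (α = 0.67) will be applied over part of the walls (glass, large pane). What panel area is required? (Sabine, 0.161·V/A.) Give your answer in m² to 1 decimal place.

Equivalent absorption area: A₁ = 867.5·0.01 + 390·0.02 + 390·0.01 + 23.2·0.24 + 11.3·0.02 = 26.169 m².
V = 4290 m³. Target absorption A₂ = 0.161 × 4290 / 9.90 = 69.767 sabins.
Absorption to add: 69.767 − 26.169 = 43.598 sabins.
Net gain per m²: Δα = 0.67 − 0.01 = 0.66.
Panel area = 43.598 / 0.66 = 66.1 m².

66.1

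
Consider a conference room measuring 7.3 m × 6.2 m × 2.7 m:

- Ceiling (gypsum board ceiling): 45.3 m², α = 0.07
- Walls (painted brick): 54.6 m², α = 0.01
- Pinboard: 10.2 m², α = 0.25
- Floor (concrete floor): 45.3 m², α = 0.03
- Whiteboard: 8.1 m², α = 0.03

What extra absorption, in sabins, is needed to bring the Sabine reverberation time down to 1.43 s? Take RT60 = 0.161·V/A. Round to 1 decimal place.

5.9 sabins

Summing Sᵢαᵢ: 3.171 + 0.546 + 2.550 + 1.359 + 0.243 → A₁ = 7.869 sabins.
For T = 1.43 s, need A₂ = 0.161·V/T = 0.161·122.202/1.43 = 13.758 sabins.
Additional absorption ΔA = 13.758 − 7.869 = 5.9 sabins.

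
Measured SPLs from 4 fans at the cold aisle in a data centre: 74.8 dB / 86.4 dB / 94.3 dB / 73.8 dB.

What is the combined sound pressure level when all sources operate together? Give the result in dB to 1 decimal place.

Converting to relative power and adding: 10^(74.8/10) + 10^(86.4/10) + 10^(94.3/10) + 10^(73.8/10) = 3.182e+09.
Combined level = 10 log₁₀(3.182e+09) = 95.0 dB.

95.0 dB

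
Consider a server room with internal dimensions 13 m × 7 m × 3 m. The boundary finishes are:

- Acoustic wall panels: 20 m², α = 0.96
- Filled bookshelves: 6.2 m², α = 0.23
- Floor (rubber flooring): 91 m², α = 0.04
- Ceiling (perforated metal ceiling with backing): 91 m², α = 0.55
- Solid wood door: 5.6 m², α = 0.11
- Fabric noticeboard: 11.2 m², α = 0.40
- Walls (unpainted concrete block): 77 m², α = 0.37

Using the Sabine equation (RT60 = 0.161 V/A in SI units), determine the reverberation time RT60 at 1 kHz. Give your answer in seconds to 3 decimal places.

Summing Sᵢαᵢ: 19.200 + 1.426 + 3.640 + 50.050 + 0.616 + 4.480 + 28.490 → A = 107.902 sabins.
Room volume: 273 m³.
RT60 = 0.161 · V / A = 0.161 × 273 / 107.902 = 0.407 s.

0.407 s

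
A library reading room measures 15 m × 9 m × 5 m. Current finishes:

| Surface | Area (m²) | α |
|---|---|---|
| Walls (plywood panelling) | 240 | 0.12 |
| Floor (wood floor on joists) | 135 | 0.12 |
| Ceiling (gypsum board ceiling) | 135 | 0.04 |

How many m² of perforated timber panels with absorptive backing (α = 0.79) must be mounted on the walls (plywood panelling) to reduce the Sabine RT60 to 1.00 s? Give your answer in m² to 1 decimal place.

87.0

A₁ = Σ Sᵢαᵢ = 240×0.12 + 135×0.12 + 135×0.04 = 50.400 sabins.
Required A₂ = 0.161·675/1.00 = 108.675 sabins.
ΔA needed = 108.675 − 50.400 = 58.275 sabins.
Net gain per m²: Δα = 0.79 − 0.12 = 0.67.
Panel area = 58.275 / 0.67 = 87.0 m².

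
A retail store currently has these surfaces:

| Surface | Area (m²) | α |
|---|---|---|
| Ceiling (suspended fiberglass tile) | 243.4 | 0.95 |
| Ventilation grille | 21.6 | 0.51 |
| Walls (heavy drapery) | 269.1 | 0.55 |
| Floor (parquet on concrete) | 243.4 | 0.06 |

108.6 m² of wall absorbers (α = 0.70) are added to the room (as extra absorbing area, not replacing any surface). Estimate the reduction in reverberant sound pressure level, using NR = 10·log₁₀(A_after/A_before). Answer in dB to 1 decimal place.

0.7 dB

Summing Sᵢαᵢ: 231.230 + 11.016 + 148.005 + 14.604 → A_before = 404.855 sabins.
Added absorption = 108.6 × 0.70 = 76.020 sabins.
New total A_after = 480.875 sabins.
Reduction = 10 log₁₀(A_after/A_before) = 10 log₁₀(1.1878) = 0.7 dB.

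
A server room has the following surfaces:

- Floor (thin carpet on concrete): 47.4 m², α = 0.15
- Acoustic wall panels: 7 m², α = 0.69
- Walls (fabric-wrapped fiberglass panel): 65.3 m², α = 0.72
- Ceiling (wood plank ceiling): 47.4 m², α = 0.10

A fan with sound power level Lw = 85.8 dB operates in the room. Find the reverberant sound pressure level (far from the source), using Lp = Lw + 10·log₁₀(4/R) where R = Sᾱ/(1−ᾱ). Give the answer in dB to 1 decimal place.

71.7 dB

A = 63.696 sabins; S = 167.1 m².
ᾱ = 0.3812, so room constant R = A/(1−ᾱ) = 102.935 m².
Lp = 85.8 + 10·log₁₀(4/102.935) = 85.8 + (-14.11) = 71.7 dB.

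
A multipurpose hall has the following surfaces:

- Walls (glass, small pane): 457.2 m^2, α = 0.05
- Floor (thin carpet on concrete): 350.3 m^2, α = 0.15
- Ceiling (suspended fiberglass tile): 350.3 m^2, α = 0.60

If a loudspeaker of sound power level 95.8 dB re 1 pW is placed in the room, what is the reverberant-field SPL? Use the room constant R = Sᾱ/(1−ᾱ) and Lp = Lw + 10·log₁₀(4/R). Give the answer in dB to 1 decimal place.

76.0 dB

Σ(Sᵢαᵢ) = 457.2·0.05 + 350.3·0.15 + 350.3·0.60 = 285.585; total area S = 1157.8 m^2.
ᾱ = 0.2467, so room constant R = A/(1−ᾱ) = 379.112 m^2.
Lp = 95.8 + 10·log₁₀(4/379.112) = 95.8 + (-19.77) = 76.0 dB.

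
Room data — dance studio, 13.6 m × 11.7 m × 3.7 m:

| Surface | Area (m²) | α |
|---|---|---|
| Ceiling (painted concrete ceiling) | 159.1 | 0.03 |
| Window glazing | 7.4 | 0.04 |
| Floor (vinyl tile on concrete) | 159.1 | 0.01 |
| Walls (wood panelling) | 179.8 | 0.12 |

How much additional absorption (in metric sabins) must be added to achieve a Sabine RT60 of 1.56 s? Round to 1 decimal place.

32.5 sabins

A₁ = Σ Sᵢαᵢ = 159.1×0.03 + 7.4×0.04 + 159.1×0.01 + 179.8×0.12 = 28.236 sabins.
V = 588.744 m³. Required absorption A₂ = 0.161 × 588.744 / 1.56 = 60.761 sabins.
ΔA = A₂ − A₁ = 60.761 − 28.236 = 32.5 sabins.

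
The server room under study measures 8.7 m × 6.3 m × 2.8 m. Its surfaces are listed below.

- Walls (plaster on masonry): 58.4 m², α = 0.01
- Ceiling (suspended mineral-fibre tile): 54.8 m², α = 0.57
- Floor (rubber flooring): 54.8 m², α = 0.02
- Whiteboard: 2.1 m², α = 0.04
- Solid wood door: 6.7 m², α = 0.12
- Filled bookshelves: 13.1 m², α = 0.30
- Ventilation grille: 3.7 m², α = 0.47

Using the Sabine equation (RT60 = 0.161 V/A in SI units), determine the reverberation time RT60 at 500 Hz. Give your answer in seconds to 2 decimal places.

0.63 seconds

Equivalent absorption area: A = 58.4×0.01 + 54.8×0.57 + 54.8×0.02 + 2.1×0.04 + 6.7×0.12 + 13.1×0.30 + 3.7×0.47 = 39.473 m².
Volume V = 8.7 × 6.3 × 2.8 = 153.468 m³.
Sabine: RT60 = 0.161 × 153.468 / 39.473 = 0.63 s.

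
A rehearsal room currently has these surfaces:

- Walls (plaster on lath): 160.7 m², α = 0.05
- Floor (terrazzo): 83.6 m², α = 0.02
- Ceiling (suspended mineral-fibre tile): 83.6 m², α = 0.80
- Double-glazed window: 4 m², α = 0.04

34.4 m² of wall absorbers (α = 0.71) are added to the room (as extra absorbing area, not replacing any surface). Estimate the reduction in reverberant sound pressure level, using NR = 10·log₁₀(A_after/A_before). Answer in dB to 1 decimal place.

1.2 dB

Equivalent absorption area: A_before = 160.7*0.05 + 83.6*0.02 + 83.6*0.80 + 4*0.04 = 76.747 m².
Added absorption = 34.4 × 0.71 = 24.424 sabins.
A_after = 76.747 + 24.424 = 101.171 sabins.
NR = 10·log₁₀(101.171/76.747) = 1.2 dB.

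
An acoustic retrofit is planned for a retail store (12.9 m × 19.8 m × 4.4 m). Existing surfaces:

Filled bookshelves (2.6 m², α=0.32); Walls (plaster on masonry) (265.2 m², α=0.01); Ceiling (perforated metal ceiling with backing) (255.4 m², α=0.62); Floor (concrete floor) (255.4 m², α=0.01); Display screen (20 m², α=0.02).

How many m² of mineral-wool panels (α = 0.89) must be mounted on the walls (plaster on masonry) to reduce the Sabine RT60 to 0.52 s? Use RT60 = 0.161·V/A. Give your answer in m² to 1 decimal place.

Equivalent absorption area: A₁ = 2.6·0.32 + 265.2·0.01 + 255.4·0.62 + 255.4·0.01 + 20·0.02 = 164.786 m².
Required A₂ = 0.161·1123.848/0.52 = 347.961 sabins.
Absorption to add: 347.961 − 164.786 = 183.175 sabins.
Net gain per m²: Δα = 0.89 − 0.01 = 0.88.
Area = ΔA/Δα = 183.175/0.88 = 208.2 m².

208.2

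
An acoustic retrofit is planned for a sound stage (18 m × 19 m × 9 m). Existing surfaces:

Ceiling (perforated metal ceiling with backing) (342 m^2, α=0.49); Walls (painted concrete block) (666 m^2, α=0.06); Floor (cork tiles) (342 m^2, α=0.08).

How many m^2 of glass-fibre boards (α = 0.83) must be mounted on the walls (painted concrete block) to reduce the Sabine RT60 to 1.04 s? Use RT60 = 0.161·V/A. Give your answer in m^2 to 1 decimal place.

Equivalent absorption area: A₁ = 342*0.49 + 666*0.06 + 342*0.08 = 234.900 m^2.
Required A₂ = 0.161·3078/1.04 = 476.498 sabins.
Absorption to add: 476.498 − 234.900 = 241.598 sabins.
Each m^2 of panel replacing the walls (painted concrete block) adds (0.83 − 0.06) = 0.77 sabins.
Area = ΔA/Δα = 241.598/0.77 = 313.8 m^2.

313.8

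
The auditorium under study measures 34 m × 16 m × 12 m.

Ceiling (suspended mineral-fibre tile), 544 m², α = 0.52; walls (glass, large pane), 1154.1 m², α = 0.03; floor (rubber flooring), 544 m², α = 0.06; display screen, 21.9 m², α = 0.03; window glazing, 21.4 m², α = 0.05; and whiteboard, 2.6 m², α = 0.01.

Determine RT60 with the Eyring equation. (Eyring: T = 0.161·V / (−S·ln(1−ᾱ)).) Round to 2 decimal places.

Total surface area S = 544 + 1154.1 + 544 + 21.9 + 21.4 + 2.6 = 2288.0 m².
Σ(Sᵢαᵢ) = 544×0.52 + 1154.1×0.03 + 544×0.06 + 21.9×0.03 + 21.4×0.05 + 2.6×0.01 = 351.896.
ᾱ = 351.896 / 2288.0 = 0.1538.
Eyring denominator: −S ln(1−ᾱ) = 382.095.
V = 34 × 16 × 12 = 6528 m³.
RT60 = 0.161 × 6528 / 382.095 = 2.75 s.

2.75 s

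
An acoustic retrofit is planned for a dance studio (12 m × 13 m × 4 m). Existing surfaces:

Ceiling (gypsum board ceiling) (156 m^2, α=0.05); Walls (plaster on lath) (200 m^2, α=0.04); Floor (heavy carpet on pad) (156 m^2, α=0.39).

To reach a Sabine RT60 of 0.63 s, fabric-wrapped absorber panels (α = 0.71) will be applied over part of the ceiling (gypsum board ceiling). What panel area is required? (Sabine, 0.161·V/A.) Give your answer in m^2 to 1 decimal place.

125.5

A₁ = Σ Sᵢαᵢ = 156·0.05 + 200·0.04 + 156·0.39 = 76.640 sabins.
V = 624 m³. Target absorption A₂ = 0.161 × 624 / 0.63 = 159.467 sabins.
Absorption to add: 159.467 − 76.640 = 82.827 sabins.
Each m^2 of panel replacing the ceiling (gypsum board ceiling) adds (0.71 − 0.05) = 0.66 sabins.
Panel area = 82.827 / 0.66 = 125.5 m^2.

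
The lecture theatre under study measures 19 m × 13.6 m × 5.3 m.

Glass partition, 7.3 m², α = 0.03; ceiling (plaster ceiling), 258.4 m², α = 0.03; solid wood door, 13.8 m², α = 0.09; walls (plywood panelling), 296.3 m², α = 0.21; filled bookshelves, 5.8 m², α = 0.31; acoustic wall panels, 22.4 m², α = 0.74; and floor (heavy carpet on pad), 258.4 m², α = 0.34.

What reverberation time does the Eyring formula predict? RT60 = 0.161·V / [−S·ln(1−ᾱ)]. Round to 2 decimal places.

Total surface area S = 7.3 + 258.4 + 13.8 + 296.3 + 5.8 + 22.4 + 258.4 = 862.4 m².
Absorption A = 7.3×0.03 + 258.4×0.03 + 13.8×0.09 + 296.3×0.21 + 5.8×0.31 + 22.4×0.74 + 258.4×0.34 = 177.666 sabins.
Mean coefficient ᾱ = A/S = 0.2060.
Eyring denominator: −S ln(1−ᾱ) = 198.931.
V = 19 × 13.6 × 5.3 = 1369.52 m³.
RT60 = 0.161 × 1369.52 / 198.931 = 1.11 s.

1.11 s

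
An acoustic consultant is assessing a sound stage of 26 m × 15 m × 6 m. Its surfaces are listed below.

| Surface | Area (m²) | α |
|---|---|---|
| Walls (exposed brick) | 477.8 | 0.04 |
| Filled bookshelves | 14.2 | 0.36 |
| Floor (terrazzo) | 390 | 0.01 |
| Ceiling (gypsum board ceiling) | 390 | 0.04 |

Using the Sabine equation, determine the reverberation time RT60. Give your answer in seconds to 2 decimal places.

Summing Sᵢαᵢ: 19.112 + 5.112 + 3.900 + 15.600 → A = 43.724 sabins.
V = 26·15·6 = 2340 m³.
RT60 = 0.161 · V / A = 0.161 × 2340 / 43.724 = 8.62 s.

8.62 seconds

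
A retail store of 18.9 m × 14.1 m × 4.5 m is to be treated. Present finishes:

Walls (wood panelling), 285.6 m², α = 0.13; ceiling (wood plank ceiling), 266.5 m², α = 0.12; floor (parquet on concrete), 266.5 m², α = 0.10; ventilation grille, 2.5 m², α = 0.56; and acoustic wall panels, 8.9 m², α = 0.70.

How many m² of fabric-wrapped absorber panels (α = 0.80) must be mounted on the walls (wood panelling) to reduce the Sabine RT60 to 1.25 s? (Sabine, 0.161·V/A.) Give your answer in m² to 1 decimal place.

76.2

Summing Sᵢαᵢ: 37.128 + 31.980 + 26.650 + 1.400 + 6.230 → A₁ = 103.388 sabins.
Required A₂ = 0.161·1199.205/1.25 = 154.458 sabins.
ΔA needed = 154.458 − 103.388 = 51.070 sabins.
Net gain per m²: Δα = 0.80 − 0.13 = 0.67.
Area = ΔA/Δα = 51.070/0.67 = 76.2 m².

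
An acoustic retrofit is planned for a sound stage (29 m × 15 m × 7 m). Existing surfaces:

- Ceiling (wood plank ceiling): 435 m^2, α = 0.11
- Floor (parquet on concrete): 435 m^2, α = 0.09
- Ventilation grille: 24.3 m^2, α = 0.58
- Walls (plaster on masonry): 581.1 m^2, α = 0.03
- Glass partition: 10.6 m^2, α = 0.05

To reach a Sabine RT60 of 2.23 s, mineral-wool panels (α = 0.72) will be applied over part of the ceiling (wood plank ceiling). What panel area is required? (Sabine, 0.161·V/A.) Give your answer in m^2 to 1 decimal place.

Total absorption A₁ = 435×0.11 + 435×0.09 + 24.3×0.58 + 581.1×0.03 + 10.6×0.05
  = 47.850 + 39.150 + 14.094 + 17.433 + 0.530 = 119.057 m^2 sabins.
Required A₂ = 0.161·3045/2.23 = 219.841 sabins.
Absorption to add: 219.841 − 119.057 = 100.784 sabins.
Net gain per m^2: Δα = 0.72 − 0.11 = 0.61.
Area = ΔA/Δα = 100.784/0.61 = 165.2 m^2.

165.2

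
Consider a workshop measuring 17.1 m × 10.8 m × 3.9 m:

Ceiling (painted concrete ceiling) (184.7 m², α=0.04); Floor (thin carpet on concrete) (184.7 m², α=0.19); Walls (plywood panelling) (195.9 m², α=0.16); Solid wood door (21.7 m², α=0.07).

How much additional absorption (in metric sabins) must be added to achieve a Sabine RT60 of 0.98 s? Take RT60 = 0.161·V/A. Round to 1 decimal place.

43.0 sabins

Total absorption A₁ = 184.7*0.04 + 184.7*0.19 + 195.9*0.16 + 21.7*0.07
  = 7.388 + 35.093 + 31.344 + 1.519 = 75.344 m² sabins.
For T = 0.98 s, need A₂ = 0.161·V/T = 0.161·720.252/0.98 = 118.327 sabins.
Shortfall: 118.327 − 75.344 = 43.0 sabins.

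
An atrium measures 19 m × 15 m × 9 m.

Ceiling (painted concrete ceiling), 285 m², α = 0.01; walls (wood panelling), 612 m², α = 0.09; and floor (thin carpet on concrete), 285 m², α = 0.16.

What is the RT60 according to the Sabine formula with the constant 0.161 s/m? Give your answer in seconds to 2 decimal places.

3.99 s

Total absorption A = 285×0.01 + 612×0.09 + 285×0.16
  = 2.850 + 55.080 + 45.600 = 103.530 m² sabins.
Room volume: 2565 m³.
T = 0.161 V/A = 0.161·2565/103.530 = 3.99 s.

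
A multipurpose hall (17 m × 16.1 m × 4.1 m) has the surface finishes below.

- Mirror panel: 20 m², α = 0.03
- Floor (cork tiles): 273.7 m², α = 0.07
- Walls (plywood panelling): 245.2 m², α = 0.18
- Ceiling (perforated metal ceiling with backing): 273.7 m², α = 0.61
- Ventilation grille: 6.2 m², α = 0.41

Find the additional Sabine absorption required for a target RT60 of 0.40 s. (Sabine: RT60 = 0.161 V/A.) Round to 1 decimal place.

218.3 sabins

Equivalent absorption area: A₁ = 20·0.03 + 273.7·0.07 + 245.2·0.18 + 273.7·0.61 + 6.2·0.41 = 233.394 m².
Target A₂ = 0.161·1122.17/0.40 = 451.673 sabins (V = 1122.17 m³).
Shortfall: 451.673 − 233.394 = 218.3 sabins.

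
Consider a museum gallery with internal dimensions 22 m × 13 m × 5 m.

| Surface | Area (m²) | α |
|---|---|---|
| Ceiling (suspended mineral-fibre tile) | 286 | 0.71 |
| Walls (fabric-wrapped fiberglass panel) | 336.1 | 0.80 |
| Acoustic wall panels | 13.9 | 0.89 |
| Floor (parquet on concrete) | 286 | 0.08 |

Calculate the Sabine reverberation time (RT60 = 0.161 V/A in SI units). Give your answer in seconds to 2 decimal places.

Total absorption A = 286×0.71 + 336.1×0.80 + 13.9×0.89 + 286×0.08
  = 203.060 + 268.880 + 12.371 + 22.880 = 507.191 m² sabins.
Volume V = 22 × 13 × 5 = 1430 m³.
T = 0.161 V/A = 0.161·1430/507.191 = 0.45 s.

0.45 seconds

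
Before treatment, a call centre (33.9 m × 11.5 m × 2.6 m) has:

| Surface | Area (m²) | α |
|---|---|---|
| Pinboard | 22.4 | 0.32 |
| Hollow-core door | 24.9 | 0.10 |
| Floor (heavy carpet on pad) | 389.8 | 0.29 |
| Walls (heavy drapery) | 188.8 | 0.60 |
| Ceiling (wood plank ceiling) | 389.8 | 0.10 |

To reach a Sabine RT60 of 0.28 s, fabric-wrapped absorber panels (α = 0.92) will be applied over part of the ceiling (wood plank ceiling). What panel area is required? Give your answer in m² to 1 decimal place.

375.4

Equivalent absorption area: A₁ = 22.4×0.32 + 24.9×0.10 + 389.8×0.29 + 188.8×0.60 + 389.8×0.10 = 274.960 m².
Required A₂ = 0.161·1013.61/0.28 = 582.826 sabins.
Absorption to add: 582.826 − 274.960 = 307.866 sabins.
Net gain per m²: Δα = 0.92 − 0.10 = 0.82.
Panel area = 307.866 / 0.82 = 375.4 m².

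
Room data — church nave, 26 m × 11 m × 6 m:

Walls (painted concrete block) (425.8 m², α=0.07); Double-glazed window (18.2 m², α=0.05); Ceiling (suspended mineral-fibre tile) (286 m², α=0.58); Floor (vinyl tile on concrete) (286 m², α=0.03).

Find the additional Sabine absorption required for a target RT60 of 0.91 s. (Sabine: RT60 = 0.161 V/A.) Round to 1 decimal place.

A₁ = Σ Sᵢαᵢ = 425.8·0.07 + 18.2·0.05 + 286·0.58 + 286·0.03 = 205.176 sabins.
For T = 0.91 s, need A₂ = 0.161·V/T = 0.161·1716/0.91 = 303.600 sabins.
Additional absorption ΔA = 303.600 − 205.176 = 98.4 sabins.

98.4 sabins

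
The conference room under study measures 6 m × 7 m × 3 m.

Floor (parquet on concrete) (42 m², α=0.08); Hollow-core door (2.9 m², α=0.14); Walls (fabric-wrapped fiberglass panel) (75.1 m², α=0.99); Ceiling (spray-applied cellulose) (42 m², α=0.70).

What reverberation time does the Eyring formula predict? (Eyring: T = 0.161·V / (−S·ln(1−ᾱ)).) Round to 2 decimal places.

0.11 seconds

Total surface area S = 42 + 2.9 + 75.1 + 42 = 162.0 m².
Absorption A = 42×0.08 + 2.9×0.14 + 75.1×0.99 + 42×0.70 = 107.515 sabins.
ᾱ = 107.515 / 162.0 = 0.6637.
Eyring denominator: −S ln(1−ᾱ) = 176.540.
V = 6 × 7 × 3 = 126 m³.
T = 0.161·V/[−S·ln(1−ᾱ)] = 0.161·126/176.540 = 0.11 s.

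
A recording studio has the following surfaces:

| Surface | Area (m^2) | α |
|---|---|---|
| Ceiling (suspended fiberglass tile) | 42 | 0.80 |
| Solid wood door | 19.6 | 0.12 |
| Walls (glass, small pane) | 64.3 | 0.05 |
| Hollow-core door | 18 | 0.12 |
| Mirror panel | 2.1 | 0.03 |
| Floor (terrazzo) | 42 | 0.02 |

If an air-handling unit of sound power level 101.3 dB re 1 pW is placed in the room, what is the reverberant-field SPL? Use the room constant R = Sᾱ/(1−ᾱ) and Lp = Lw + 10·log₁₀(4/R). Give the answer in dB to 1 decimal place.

90.0 dB

Σ(Sᵢαᵢ) = 42×0.80 + 19.6×0.12 + 64.3×0.05 + 18×0.12 + 2.1×0.03 + 42×0.02 = 42.230; total area S = 188.0 m^2.
ᾱ = 0.2246, so room constant R = A/(1−ᾱ) = 54.462 m^2.
Lp = 101.3 + 10·log₁₀(4/54.462) = 101.3 + (-11.34) = 90.0 dB.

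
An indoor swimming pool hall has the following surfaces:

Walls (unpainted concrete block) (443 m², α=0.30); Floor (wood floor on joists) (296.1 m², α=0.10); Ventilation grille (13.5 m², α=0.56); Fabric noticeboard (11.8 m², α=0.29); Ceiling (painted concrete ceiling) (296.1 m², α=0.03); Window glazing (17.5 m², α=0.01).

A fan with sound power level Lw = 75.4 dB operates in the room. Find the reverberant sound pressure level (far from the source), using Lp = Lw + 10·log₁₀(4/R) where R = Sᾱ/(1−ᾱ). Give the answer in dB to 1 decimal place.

58.0 dB

A = 182.550 sabins; S = 1078.0 m².
ᾱ = 182.550/1078.0 = 0.1693; R = Sᾱ/(1−ᾱ) = 182.550/(1−0.1693) = 219.754 m².
Lp = 75.4 + 10·log₁₀(4/219.754) = 75.4 + (-17.40) = 58.0 dB.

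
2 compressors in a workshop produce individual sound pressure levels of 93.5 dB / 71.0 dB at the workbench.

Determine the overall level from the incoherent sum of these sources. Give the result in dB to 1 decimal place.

Σ 10^(Lᵢ/10) = 2.251e+09.
Back to dB: 10·log₁₀ Σ = 93.5 dB.

93.5 dB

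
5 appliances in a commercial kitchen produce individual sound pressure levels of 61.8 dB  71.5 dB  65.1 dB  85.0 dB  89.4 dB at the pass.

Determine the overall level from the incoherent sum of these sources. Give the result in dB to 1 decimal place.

90.8 dB

Converting to relative power and adding: 10^(61.8/10) + 10^(71.5/10) + 10^(65.1/10) + 10^(85.0/10) + 10^(89.4/10) = 1.206e+09.
L_total = 10·log₁₀(1.206e+09) = 90.8 dB.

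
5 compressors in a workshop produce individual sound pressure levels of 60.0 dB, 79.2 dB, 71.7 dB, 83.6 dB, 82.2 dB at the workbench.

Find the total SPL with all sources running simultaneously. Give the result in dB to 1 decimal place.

Sum in the linear (power) domain: Σ 10^(Lᵢ/10) = 10^(60.0/10) + 10^(79.2/10) + 10^(71.7/10) + 10^(83.6/10) + 10^(82.2/10) = 4.94e+08.
Back to dB: 10·log₁₀ Σ = 86.9 dB.

86.9 dB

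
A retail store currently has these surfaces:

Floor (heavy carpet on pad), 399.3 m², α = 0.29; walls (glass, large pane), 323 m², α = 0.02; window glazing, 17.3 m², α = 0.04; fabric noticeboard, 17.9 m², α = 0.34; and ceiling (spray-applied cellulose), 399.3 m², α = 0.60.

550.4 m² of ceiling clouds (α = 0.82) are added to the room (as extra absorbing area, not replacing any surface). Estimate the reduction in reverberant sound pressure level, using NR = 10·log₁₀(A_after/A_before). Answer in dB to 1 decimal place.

3.5 dB

A_before = Σ Sᵢαᵢ = 399.3·0.29 + 323·0.02 + 17.3·0.04 + 17.9·0.34 + 399.3·0.60 = 368.615 sabins.
Added absorption = 550.4 × 0.82 = 451.328 sabins.
New total A_after = 819.943 sabins.
Reduction = 10 log₁₀(A_after/A_before) = 10 log₁₀(2.2244) = 3.5 dB.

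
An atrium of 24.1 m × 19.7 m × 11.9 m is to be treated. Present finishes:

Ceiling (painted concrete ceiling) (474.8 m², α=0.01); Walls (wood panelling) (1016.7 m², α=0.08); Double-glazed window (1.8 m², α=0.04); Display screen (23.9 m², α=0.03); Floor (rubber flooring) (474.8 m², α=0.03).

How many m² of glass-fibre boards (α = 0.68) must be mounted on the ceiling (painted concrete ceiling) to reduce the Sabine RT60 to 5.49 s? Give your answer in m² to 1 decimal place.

Summing Sᵢαᵢ: 4.748 + 81.336 + 0.072 + 0.717 + 14.244 → A₁ = 101.117 sabins.
Required A₂ = 0.161·5649.763/5.49 = 165.685 sabins.
Absorption to add: 165.685 − 101.117 = 64.568 sabins.
Each m² of panel replacing the ceiling (painted concrete ceiling) adds (0.68 − 0.01) = 0.67 sabins.
Area = ΔA/Δα = 64.568/0.67 = 96.4 m².

96.4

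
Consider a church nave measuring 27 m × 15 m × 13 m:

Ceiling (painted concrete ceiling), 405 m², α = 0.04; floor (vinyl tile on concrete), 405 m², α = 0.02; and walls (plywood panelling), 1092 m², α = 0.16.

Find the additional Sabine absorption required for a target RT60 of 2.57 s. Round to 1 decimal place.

130.8 sabins

Total absorption A₁ = 405*0.04 + 405*0.02 + 1092*0.16
  = 16.200 + 8.100 + 174.720 = 199.020 m² sabins.
V = 5265 m³. Required absorption A₂ = 0.161 × 5265 / 2.57 = 329.831 sabins.
ΔA = A₂ − A₁ = 329.831 − 199.020 = 130.8 sabins.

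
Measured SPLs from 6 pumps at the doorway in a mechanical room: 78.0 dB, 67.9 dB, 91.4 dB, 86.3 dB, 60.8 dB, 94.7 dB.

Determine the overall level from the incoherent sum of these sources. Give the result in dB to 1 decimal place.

96.8 dB

Sum in the linear (power) domain: Σ 10^(Lᵢ/10) = 10^(78.0/10) + 10^(67.9/10) + 10^(91.4/10) + 10^(86.3/10) + 10^(60.8/10) + 10^(94.7/10) = 4.829e+09.
Combined level = 10 log₁₀(4.829e+09) = 96.8 dB.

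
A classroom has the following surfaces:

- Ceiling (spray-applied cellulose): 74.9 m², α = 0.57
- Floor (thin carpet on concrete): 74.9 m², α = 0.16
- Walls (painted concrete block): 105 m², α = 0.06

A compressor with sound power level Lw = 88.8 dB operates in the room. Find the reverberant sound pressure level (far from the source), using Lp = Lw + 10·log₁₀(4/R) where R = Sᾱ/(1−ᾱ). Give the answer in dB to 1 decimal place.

Σ(Sᵢαᵢ) = 74.9·0.57 + 74.9·0.16 + 105·0.06 = 60.977; total area S = 254.8 m².
ᾱ = 60.977/254.8 = 0.2393; R = Sᾱ/(1−ᾱ) = 60.977/(1−0.2393) = 80.159 m².
Lp = Lw + 10 log₁₀(4/R) = 88.8 -13.02 = 75.8 dB.

75.8 dB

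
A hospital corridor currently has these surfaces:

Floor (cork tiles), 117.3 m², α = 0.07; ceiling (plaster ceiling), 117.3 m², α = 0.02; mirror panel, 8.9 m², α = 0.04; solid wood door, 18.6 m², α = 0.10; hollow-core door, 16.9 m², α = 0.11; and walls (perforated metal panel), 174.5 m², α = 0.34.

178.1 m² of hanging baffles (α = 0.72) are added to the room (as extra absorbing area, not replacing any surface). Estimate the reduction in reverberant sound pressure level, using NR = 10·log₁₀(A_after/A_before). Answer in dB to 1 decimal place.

A_before = Σ Sᵢαᵢ = 117.3*0.07 + 117.3*0.02 + 8.9*0.04 + 18.6*0.10 + 16.9*0.11 + 174.5*0.34 = 73.962 sabins.
Added absorption = 178.1 × 0.72 = 128.232 sabins.
A_after = 73.962 + 128.232 = 202.194 sabins.
NR = 10·log₁₀(202.194/73.962) = 4.4 dB.

4.4 dB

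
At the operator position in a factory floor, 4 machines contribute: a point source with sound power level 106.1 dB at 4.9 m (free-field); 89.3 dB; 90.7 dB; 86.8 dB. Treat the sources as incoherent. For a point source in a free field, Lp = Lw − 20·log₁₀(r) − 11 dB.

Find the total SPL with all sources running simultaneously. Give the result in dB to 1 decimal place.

Source at 4.9 m: Lp = 106.1 − 20·log₁₀(4.9) − 11 = 81.3 dB.
Σ 10^(Lᵢ/10) = 2.64e+09.
Back to dB: 10·log₁₀ Σ = 94.2 dB.

94.2 dB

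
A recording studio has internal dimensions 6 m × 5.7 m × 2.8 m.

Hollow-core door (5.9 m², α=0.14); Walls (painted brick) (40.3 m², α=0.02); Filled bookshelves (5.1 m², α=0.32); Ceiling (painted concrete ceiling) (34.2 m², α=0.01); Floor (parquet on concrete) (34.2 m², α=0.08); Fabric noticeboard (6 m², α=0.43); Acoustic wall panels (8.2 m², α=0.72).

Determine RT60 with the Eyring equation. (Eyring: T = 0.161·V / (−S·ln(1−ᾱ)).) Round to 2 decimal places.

S = Σ Sᵢ = 133.9 m².
Σ(Sᵢαᵢ) = 5.9×0.14 + 40.3×0.02 + 5.1×0.32 + 34.2×0.01 + 34.2×0.08 + 6×0.43 + 8.2×0.72 = 14.826.
ᾱ = 14.826 / 133.9 = 0.1107.
−S·ln(1−ᾱ) = −133.9 × ln(1 − 0.1107) = 15.709.
V = 6 × 5.7 × 2.8 = 95.76 m³.
RT60 = 0.161 × 95.76 / 15.709 = 0.98 s.

0.98 seconds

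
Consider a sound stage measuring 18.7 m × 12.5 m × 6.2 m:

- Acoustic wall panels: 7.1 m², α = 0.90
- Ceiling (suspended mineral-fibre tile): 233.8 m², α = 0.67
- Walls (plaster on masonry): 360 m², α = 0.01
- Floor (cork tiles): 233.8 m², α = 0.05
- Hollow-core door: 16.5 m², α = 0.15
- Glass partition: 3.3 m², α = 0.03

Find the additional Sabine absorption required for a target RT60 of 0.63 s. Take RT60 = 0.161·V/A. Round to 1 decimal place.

189.5 sabins

Equivalent absorption area: A₁ = 7.1*0.90 + 233.8*0.67 + 360*0.01 + 233.8*0.05 + 16.5*0.15 + 3.3*0.03 = 180.900 m².
Target A₂ = 0.161·1449.25/0.63 = 370.364 sabins (V = 1449.25 m³).
Additional absorption ΔA = 370.364 − 180.900 = 189.5 sabins.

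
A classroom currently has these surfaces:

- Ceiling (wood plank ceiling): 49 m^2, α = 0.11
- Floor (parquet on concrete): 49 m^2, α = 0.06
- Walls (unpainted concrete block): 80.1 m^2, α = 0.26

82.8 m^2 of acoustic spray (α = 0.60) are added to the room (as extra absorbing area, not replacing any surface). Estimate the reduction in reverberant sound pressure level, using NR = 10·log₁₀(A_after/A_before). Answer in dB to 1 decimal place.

4.3 dB

Equivalent absorption area: A_before = 49·0.11 + 49·0.06 + 80.1·0.26 = 29.156 m^2.
Treatment contributes 82.8·0.60 = 49.680 sabins.
A_after = 29.156 + 49.680 = 78.836 sabins.
Reduction = 10 log₁₀(A_after/A_before) = 10 log₁₀(2.7039) = 4.3 dB.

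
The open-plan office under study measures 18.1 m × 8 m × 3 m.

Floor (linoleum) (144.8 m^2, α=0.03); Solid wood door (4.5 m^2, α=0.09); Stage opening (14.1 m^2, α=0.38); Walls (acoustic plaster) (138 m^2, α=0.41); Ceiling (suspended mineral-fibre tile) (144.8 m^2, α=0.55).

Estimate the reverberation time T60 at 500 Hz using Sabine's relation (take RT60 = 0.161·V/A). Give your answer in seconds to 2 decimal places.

Equivalent absorption area: A = 144.8×0.03 + 4.5×0.09 + 14.1×0.38 + 138×0.41 + 144.8×0.55 = 146.327 m^2.
V = 18.1·8·3 = 434.4 m³.
RT60 = 0.161 · V / A = 0.161 × 434.4 / 146.327 = 0.48 s.

0.48 s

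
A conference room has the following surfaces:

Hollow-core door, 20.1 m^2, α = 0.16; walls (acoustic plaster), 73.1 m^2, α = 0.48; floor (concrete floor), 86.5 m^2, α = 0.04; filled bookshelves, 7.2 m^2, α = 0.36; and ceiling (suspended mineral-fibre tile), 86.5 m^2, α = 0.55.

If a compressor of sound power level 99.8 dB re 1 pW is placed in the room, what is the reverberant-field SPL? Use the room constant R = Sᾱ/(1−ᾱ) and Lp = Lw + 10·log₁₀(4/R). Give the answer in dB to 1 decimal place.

Σ(Sᵢαᵢ) = 20.1×0.16 + 73.1×0.48 + 86.5×0.04 + 7.2×0.36 + 86.5×0.55 = 91.931; total area S = 273.4 m^2.
ᾱ = 91.931/273.4 = 0.3363; R = Sᾱ/(1−ᾱ) = 91.931/(1−0.3363) = 138.513 m^2.
Lp = Lw + 10 log₁₀(4/R) = 99.8 -15.39 = 84.4 dB.

84.4 dB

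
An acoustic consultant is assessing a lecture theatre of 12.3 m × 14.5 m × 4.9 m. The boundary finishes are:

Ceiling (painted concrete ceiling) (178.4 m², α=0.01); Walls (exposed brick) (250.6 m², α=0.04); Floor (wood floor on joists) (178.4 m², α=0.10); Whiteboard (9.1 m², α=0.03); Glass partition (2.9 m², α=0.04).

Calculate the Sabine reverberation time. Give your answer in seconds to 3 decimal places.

4.684 s

Equivalent absorption area: A = 178.4·0.01 + 250.6·0.04 + 178.4·0.10 + 9.1·0.03 + 2.9·0.04 = 30.037 m².
V = 12.3·14.5·4.9 = 873.915 m³.
Sabine: RT60 = 0.161 × 873.915 / 30.037 = 4.684 s.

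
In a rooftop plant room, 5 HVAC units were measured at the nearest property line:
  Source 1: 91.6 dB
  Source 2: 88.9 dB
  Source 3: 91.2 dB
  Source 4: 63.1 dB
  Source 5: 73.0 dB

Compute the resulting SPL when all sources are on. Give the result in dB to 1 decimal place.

95.5 dB

Converting to relative power and adding: 10^(91.6/10) + 10^(88.9/10) + 10^(91.2/10) + 10^(63.1/10) + 10^(73.0/10) = 3.562e+09.
Back to dB: 10·log₁₀ Σ = 95.5 dB.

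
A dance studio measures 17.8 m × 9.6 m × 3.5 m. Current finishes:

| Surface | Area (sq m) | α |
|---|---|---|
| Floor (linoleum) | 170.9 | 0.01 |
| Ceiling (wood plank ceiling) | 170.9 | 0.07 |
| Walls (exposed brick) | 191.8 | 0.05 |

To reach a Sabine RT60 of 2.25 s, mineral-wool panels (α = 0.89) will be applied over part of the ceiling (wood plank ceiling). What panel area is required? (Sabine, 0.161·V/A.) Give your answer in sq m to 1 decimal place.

Total absorption A₁ = 170.9·0.01 + 170.9·0.07 + 191.8·0.05
  = 1.709 + 11.963 + 9.590 = 23.262 sq m sabins.
V = 598.08 m³. Target absorption A₂ = 0.161 × 598.08 / 2.25 = 42.796 sabins.
Absorption to add: 42.796 − 23.262 = 19.534 sabins.
Each sq m of panel replacing the ceiling (wood plank ceiling) adds (0.89 − 0.07) = 0.82 sabins.
Area = ΔA/Δα = 19.534/0.82 = 23.8 sq m.

23.8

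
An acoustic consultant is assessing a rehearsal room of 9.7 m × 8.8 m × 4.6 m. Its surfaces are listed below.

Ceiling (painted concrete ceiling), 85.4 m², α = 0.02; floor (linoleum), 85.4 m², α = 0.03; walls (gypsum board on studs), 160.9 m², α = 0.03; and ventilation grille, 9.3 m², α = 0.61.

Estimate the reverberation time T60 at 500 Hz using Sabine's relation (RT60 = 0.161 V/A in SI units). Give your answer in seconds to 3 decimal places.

A = Σ Sᵢαᵢ = 85.4*0.02 + 85.4*0.03 + 160.9*0.03 + 9.3*0.61 = 14.770 sabins.
Room volume: 392.656 m³.
RT60 = 0.161 · V / A = 0.161 × 392.656 / 14.770 = 4.280 s.

4.280 seconds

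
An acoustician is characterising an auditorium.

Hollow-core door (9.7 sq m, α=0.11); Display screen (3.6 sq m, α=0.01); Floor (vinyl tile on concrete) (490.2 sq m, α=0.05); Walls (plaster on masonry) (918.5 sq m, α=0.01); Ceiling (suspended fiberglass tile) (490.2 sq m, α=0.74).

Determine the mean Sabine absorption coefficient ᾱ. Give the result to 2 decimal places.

Total surface area S = 1912.2 sq m.
Σ(Sᵢαᵢ) = 9.7×0.11 + 3.6×0.01 + 490.2×0.05 + 918.5×0.01 + 490.2×0.74 = 397.546.
ᾱ = 397.546 / 1912.2 = 0.21.

0.21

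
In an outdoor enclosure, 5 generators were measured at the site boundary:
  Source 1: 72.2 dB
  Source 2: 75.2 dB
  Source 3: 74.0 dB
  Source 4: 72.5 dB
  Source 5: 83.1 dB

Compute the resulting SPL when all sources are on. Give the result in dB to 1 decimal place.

84.7 dB

Sum in the linear (power) domain: Σ 10^(Lᵢ/10) = 10^(72.2/10) + 10^(75.2/10) + 10^(74.0/10) + 10^(72.5/10) + 10^(83.1/10) = 2.968e+08.
Combined level = 10 log₁₀(2.968e+08) = 84.7 dB.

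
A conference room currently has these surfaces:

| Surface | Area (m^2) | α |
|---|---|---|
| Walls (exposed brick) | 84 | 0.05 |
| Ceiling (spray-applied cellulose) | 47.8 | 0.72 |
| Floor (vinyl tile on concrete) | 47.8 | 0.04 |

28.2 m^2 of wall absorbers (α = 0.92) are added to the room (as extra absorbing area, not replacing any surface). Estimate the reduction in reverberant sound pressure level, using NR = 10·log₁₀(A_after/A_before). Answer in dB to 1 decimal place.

Equivalent absorption area: A_before = 84·0.05 + 47.8·0.72 + 47.8·0.04 = 40.528 m^2.
Treatment contributes 28.2·0.92 = 25.944 sabins.
New total A_after = 66.472 sabins.
Reduction = 10 log₁₀(A_after/A_before) = 10 log₁₀(1.6402) = 2.1 dB.

2.1 dB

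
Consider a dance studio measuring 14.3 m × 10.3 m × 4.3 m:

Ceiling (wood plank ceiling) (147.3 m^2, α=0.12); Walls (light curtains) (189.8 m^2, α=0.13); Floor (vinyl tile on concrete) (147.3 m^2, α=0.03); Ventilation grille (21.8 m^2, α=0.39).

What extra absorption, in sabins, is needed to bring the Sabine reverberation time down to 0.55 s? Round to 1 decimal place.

130.1 sabins

Equivalent absorption area: A₁ = 147.3×0.12 + 189.8×0.13 + 147.3×0.03 + 21.8×0.39 = 55.271 m^2.
For T = 0.55 s, need A₂ = 0.161·V/T = 0.161·633.347/0.55 = 185.398 sabins.
Additional absorption ΔA = 185.398 − 55.271 = 130.1 sabins.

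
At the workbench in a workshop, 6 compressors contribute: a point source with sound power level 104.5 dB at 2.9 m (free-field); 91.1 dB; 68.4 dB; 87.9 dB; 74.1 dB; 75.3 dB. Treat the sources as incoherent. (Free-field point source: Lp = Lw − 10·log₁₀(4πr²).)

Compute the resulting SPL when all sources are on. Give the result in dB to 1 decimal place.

93.5 dB

Source at 2.9 m: Lp = 104.5 − 10·log₁₀(4π·2.9²) = 104.5 − 10·log₁₀(105.683) = 84.3 dB.
Converting to relative power and adding: 10^(84.3/10) + 10^(91.1/10) + 10^(68.4/10) + 10^(87.9/10) + 10^(74.1/10) + 10^(75.3/10) = 2.241e+09.
Back to dB: 10·log₁₀ Σ = 93.5 dB.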